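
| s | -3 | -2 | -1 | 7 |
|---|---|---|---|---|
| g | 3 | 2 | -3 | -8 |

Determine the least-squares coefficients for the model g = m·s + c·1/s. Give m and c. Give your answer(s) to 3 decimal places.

m = -1.276, c = 3.590

From the data, Σs·s = 63, Σs·1/s = 4, Σ1/s·1/s = 2437/1764.
For Xᵀg: Σs·g = -66, Σ1/s·g = -1/7.
Normal equations: [[63, 4]; [4, 2437/1764]]·[m, c]ᵀ = [-66, -1/7]ᵀ.
Δ = 63·(2437/1764) − 4² = 1989/28.
m = ((-66)·(2437/1764) − 4·(-1/7))/(1989/28) = -3134/2457; c = (63·(-1/7) − 4·(-66))/(1989/28) = 140/39.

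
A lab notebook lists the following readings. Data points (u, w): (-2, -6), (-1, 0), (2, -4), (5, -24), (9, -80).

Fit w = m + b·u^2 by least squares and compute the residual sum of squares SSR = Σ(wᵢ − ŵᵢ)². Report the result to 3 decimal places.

Entries of AᵀA: Σ1 = 5, Σu^2 = 115, Σu^2·u^2 = 7219.
For Aᵀw: Σw = -114, Σu^2·w = -7120.
AᵀA·[m, b]ᵀ = Aᵀw becomes [[5, 115]; [115, 7219]]·[m, b]ᵀ = [-114, -7120]ᵀ.
Eliminating b: 7219·(row 1) − 115·(row 2) gives 22870·m = 7219·(-114) − 115·(-7120) = -4166, so m = -2083/11435.
Then b = ((-7120) − 115·(-2083/11435))/7219 = -2249/2287.
Residuals: -21547/11435, 13328/11435, 1323/11435, 8768/11435, -1872/11435; SSR = 63318/11435.

SSR = 5.537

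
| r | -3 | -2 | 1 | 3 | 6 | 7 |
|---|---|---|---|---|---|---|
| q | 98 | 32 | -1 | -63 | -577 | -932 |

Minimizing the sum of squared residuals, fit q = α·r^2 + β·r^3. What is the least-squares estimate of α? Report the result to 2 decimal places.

Entries of AᵀA: Σr^2·r^2 = 3876, Σr^2·r^3 = 24552, Σr^3·r^3 = 165828.
Moment sums: Σr^2·q = -65998, Σr^3·q = -448912.
AᵀA·[α, β]ᵀ = Aᵀq becomes [[3876, 24552]; [24552, 165828]]·[α, β]ᵀ = [-65998, -448912]ᵀ.
det = 3876·165828 − 24552² = 39948624.
α = ((-65998)·165828 − 24552·(-448912))/39948624 = 3223795/1664526; β = (3876·(-448912) − 24552·(-65998))/39948624 = -2491667/832263.

α = 1.94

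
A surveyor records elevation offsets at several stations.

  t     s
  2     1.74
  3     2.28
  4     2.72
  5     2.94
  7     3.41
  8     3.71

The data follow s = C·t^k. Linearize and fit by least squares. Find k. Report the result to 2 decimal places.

With ln sᵢ as the transformed response and ln tᵢ as the regressor:
Σln t = 8.8128, Σ(ln t)² = 14.3101, Σln s = 5.9948, Σln t·ln s = 9.5255.
Normal system: [[14.3101, 8.8128]; [8.8128, 6]]·[k, ln C]ᵀ = [9.5255, 5.9948]ᵀ.
Solving (det = 8.1947): k = 0.52731, ln C = 0.22462.

k = 0.53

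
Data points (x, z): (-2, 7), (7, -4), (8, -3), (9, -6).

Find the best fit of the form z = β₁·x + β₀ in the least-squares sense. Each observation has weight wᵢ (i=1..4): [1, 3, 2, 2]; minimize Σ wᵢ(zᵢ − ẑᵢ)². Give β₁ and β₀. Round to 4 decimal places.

β₁ = -1.1307, β₀ = 4.6161

Forming AᵀWA = [[441, 53]; [53, 8]] and AᵀWz = [-254, -23]ᵀ gives AᵀWA·[β₁, β₀]ᵀ = AᵀWz.
det = 441·8 − 53² = 719.
β₁ = ((-254)·8 − 53·(-23))/719 = -813/719; β₀ = (441·(-23) − 53·(-254))/719 = 3319/719.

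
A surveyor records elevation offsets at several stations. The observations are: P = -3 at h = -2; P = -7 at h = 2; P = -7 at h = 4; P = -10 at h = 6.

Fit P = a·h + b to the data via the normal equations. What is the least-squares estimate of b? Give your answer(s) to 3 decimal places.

b = -4.714

Forming AᵀA = [[60, 10]; [10, 4]] and AᵀP = [-96, -27]ᵀ gives AᵀA·[a, b]ᵀ = AᵀP.
det = 60·4 − 10² = 140.
a = ((-96)·4 − 10·(-27))/140 = -57/70; b = (60·(-27) − 10·(-96))/140 = -33/7.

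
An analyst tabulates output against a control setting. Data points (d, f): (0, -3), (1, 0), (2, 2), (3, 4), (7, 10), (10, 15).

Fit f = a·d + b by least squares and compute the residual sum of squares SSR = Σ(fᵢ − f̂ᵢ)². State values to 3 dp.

Normal-equation sums: Σd·d = 163, Σd = 23, Σ1 = 6.
And Σd·f = 236, Σf = 28.
Normal equations: [[163, 23]; [23, 6]]·[a, b]ᵀ = [236, 28]ᵀ.
det = 163·6 − 23² = 449.
a = (236·6 − 23·28)/449 = 772/449; b = (163·28 − 23·236)/449 = -864/449.
Residuals: -483/449, 92/449, 218/449, 344/449, -50/449, -121/449; SSR = 946/449.

SSR = 2.107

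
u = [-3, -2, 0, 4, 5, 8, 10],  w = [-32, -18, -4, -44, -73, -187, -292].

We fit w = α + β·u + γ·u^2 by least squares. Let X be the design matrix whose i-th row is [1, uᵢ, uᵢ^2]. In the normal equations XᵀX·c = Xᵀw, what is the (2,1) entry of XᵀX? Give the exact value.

Row 2 ↔ basis u, column 1 ↔ basis 1, so (XᵀX)_{2,1} = Σᵢ u = (-3)·(1) + (-2)·(1) + (0)·(1) + (4)·(1) + (5)·(1) + (8)·(1) + (10)·(1) = 22.

22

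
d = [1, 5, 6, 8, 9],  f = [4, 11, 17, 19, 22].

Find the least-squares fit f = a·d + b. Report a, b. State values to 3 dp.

a = 2.258, b = 1.505

XᵀX·[a, b]ᵀ = Xᵀf reads: 207·a + 29·b = 511;  29·a + 5·b = 73.
(Σd·d = 207, Σd = 29, Σ1 = 5, Σd·f = 511, Σf = 73.)
Eliminating b: 5·(row 1) − 29·(row 2) gives 194·a = 5·511 − 29·73 = 438, so a = 219/97.
Then b = (73 − 29·(219/97))/5 = 146/97.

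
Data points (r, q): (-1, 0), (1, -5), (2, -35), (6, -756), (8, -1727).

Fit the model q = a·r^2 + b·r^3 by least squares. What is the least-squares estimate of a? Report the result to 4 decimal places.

Entries of XᵀX: Σr^2·r^2 = 5410, Σr^2·r^3 = 40576, Σr^3·r^3 = 308866.
Right-hand side: Σr^2·q = -137889, Σr^3·q = -1047805.
Normal equations: [[5410, 40576]; [40576, 308866]]·[a, b]ᵀ = [-137889, -1047805]ᵀ.
Eliminating b: 308866·(row 1) − 40576·(row 2) gives 24553284·a = 308866·(-137889) − 40576·(-1047805) = -73488194, so a = -36744097/12276642.
Then b = ((-1047805) − 40576·(-36744097/12276642))/308866 = -36820493/12276642.

a = -2.9930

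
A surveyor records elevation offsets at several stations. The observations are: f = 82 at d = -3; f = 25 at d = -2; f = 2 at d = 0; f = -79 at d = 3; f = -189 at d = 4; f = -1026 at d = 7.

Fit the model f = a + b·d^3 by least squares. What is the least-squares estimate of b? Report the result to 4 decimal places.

b = -2.9954

The normal system AᵀA·[a, b]ᵀ = Aᵀf is [[6, 399]; [399, 123267]]·[a, b]ᵀ = [-1185, -368561]ᵀ.
Eliminating b: 123267·(row 1) − 399·(row 2) gives 580401·a = 123267·(-1185) − 399·(-368561) = 984444, so a = 328148/193467.
Then b = ((-368561) − 399·(328148/193467))/123267 = -579517/193467.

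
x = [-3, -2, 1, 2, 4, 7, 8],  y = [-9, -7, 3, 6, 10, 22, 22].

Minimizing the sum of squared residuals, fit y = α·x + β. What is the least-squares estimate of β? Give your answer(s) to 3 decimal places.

MᵀM·[α, β]ᵀ = Mᵀy reads: 147·α + 17·β = 426;  17·α + 7·β = 47.
(Σx·x = 147, Σx = 17, Σ1 = 7, Σx·y = 426, Σy = 47.)
Δ = 147·7 − 17² = 740.
α = (426·7 − 17·47)/740 = 59/20; β = (147·47 − 17·426)/740 = -9/20.

β = -0.450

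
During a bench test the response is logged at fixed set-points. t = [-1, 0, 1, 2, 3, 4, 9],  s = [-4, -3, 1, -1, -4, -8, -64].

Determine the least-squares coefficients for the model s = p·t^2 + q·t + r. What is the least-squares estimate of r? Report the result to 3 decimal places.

The normal system AᵀA·[p, q, r]ᵀ = Aᵀs is [[6916, 828, 112]; [828, 112, 18]; [112, 18, 7]]·[p, q, r]ᵀ = [-5355, -617, -83]ᵀ.
Solving the 3×3 system (Gaussian elimination) gives p = -8173/7896, q = 889/376, r = -5431/3948.

r = -1.376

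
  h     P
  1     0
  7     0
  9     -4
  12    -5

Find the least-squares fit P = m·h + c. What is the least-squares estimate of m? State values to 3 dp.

From the data, Σh·h = 275, Σh = 29, Σ1 = 4.
For MᵀP: Σh·P = -96, ΣP = -9.
Determinant 275·4 − 29² = 259.
m = ((-96)·4 − 29·(-9))/259 = -123/259; c = (275·(-9) − 29·(-96))/259 = 309/259.

m = -0.475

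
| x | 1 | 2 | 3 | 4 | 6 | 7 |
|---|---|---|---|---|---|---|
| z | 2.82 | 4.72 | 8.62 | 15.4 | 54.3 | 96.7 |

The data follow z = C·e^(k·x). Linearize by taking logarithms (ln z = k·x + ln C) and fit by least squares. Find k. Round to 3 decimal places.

Taking logs, ln z = k·x + ln C, so regress ln z on x.
Sums: Σx = 23.0000, Σ(x)² = 115.0000, Σln z = 16.0431, Σx·ln z = 77.5085.
Normal system: [[115.0000, 23.0000]; [23.0000, 6]]·[k, ln C]ᵀ = [77.5085, 16.0431]ᵀ.
Solving (det = 161.0000): k = 0.59664, ln C = 0.38674.

k = 0.597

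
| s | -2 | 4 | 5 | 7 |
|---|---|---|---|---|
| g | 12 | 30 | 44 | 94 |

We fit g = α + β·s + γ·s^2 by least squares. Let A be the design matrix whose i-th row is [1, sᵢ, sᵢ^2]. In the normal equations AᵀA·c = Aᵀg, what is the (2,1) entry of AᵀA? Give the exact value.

14

Row 2 ↔ basis s, column 1 ↔ basis 1, so (AᵀA)_{2,1} = Σᵢ s = (-2)·(1) + (4)·(1) + (5)·(1) + (7)·(1) = 14.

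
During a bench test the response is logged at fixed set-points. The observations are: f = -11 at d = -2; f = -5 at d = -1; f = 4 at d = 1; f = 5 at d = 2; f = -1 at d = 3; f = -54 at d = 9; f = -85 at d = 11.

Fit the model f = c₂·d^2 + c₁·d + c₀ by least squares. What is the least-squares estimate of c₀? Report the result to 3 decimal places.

From the data, Σd^2·d^2 = 21317, Σd^2·d = 2087, Σd^2 = 221, Σd·d = 221, Σd = 23, Σ1 = 7.
Right-hand side: Σd^2·f = -14693, Σd·f = -1383, Σf = -147.
Normal equations: [[21317, 2087, 221]; [2087, 221, 23]; [221, 23, 7]]·[c₂, c₁, c₀]ᵀ = [-14693, -1383, -147]ᵀ.
Inverting the 3×3 Gram matrix, [c₂, c₁, c₀]ᵀ = [-5459/5376, 17813/5376, 11/64]ᵀ.

c₀ = 0.172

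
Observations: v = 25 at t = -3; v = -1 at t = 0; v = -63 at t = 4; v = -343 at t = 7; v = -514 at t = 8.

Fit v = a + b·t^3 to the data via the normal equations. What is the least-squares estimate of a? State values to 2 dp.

Entries of MᵀM: Σ1 = 5, Σt^3 = 892, Σt^3·t^3 = 384618.
Moment sums: Σv = -896, Σt^3·v = -385524.
Normal equations: [[5, 892]; [892, 384618]]·[a, b]ᵀ = [-896, -385524]ᵀ.
det = 5·384618 − 892² = 1127426.
a = ((-896)·384618 − 892·(-385524))/1127426 = -365160/563713; b = (5·(-385524) − 892·(-896))/1127426 = -564194/563713.

a = -0.65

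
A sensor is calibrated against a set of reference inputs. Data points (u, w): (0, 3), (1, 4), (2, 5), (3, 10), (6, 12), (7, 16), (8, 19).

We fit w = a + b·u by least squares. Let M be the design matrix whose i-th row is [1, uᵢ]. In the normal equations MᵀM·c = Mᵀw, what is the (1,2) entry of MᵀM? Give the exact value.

27

Row 1 ↔ basis 1, column 2 ↔ basis u, so (MᵀM)_{1,2} = Σᵢ u = (1)·(0) + (1)·(1) + (1)·(2) + (1)·(3) + (1)·(6) + (1)·(7) + (1)·(8) = 27.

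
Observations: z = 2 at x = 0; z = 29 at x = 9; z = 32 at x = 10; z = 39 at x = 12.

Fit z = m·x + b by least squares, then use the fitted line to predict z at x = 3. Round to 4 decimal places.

Forming MᵀM = [[325, 31]; [31, 4]] and Mᵀz = [1049, 102]ᵀ gives MᵀM·[m, b]ᵀ = Mᵀz.
Eliminating b: 4·(row 1) − 31·(row 2) gives 339·m = 4·1049 − 31·102 = 1034, so m = 1034/339.
Then b = (102 − 31·(1034/339))/4 = 631/339.
At x = 3: ẑ = (1034/339)·(3) + (631/339)·(1) = 3733/339.

ẑ = 11.0118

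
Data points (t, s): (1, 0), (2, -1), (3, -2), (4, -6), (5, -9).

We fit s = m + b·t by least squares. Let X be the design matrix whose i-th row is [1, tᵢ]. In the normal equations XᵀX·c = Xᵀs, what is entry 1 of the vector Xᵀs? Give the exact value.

Entry 1 ↔ basis 1, so (Xᵀs)_{1} = Σᵢ sᵢ = (1)·(0) + (1)·(-1) + (1)·(-2) + (1)·(-6) + (1)·(-9) = -18.

-18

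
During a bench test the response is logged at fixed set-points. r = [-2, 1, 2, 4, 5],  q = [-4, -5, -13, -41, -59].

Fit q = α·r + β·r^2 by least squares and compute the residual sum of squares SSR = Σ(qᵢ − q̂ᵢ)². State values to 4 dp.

From the data, Σr·r = 50, Σr·r^2 = 190, Σr^2·r^2 = 914.
And Σr·q = -482, Σr^2·q = -2204.
Normal equations: [[50, 190]; [190, 914]]·[α, β]ᵀ = [-482, -2204]ᵀ.
det = 50·914 − 190² = 9600.
α = ((-482)·914 − 190·(-2204))/9600 = -5447/2400; β = (50·(-2204) − 190·(-482))/9600 = -931/480.
Residuals: -937/1200, -949/1200, -281/400, -533/600, 67/80; SSR = 3863/1200.

SSR = 3.2192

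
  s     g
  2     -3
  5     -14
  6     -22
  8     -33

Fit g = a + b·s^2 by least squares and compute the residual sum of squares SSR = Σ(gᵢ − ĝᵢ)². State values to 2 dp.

SSR = 6.16

From the data, Σ1 = 4, Σs^2 = 129, Σs^2·s^2 = 6033.
And Σg = -72, Σs^2·g = -3266.
So XᵀX·[a, b]ᵀ = Xᵀg: [[4, 129]; [129, 6033]]·[a, b]ᵀ = [-72, -3266]ᵀ.
Eliminating b: 6033·(row 1) − 129·(row 2) gives 7491·a = 6033·(-72) − 129·(-3266) = -13062, so a = -4354/2497.
Then b = ((-3266) − 129·(-4354/2497))/6033 = -3776/7491.
Residuals: 5693/7491, 2588/7491, -5268/2497, 7523/7491; SSR = 46118/7491.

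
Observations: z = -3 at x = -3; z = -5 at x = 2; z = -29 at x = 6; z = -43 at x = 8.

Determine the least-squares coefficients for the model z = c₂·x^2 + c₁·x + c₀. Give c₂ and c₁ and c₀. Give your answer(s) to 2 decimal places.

Forming AᵀA = [[5489, 709, 113]; [709, 113, 13]; [113, 13, 4]] and Aᵀz = [-3843, -519, -80]ᵀ gives AᵀA·[c₂, c₁, c₀]ᵀ = Aᵀz.
Row-reducing yields c₂ = -3914/7617, c₁ = -8978/7617, c₀ = -4197/2539.

c₂ = -0.51, c₁ = -1.18, c₀ = -1.65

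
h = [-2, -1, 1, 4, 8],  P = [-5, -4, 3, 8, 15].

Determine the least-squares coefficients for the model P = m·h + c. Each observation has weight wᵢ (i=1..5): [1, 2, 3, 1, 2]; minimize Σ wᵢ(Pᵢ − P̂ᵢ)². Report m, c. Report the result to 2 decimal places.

Forming XᵀWX = [[153, 19]; [19, 9]] and XᵀWP = [299, 34]ᵀ gives XᵀWX·[m, c]ᵀ = XᵀWP.
Δ = 153·9 − 19² = 1016.
m = (299·9 − 19·34)/1016 = 2045/1016; c = (153·34 − 19·299)/1016 = -479/1016.

m = 2.01, c = -0.47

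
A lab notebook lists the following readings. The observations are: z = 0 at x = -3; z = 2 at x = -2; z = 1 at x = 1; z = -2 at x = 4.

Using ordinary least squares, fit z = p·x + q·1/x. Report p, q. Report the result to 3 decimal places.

p = -0.511, q = 1.086

The normal system AᵀA·[p, q]ᵀ = Aᵀz is [[30, 4]; [4, 205/144]]·[p, q]ᵀ = [-11, -1/2]ᵀ.
Δ = 30·(205/144) − 4² = 641/24.
p = ((-11)·(205/144) − 4·(-1/2))/(641/24) = -1967/3846; q = (30·(-1/2) − 4·(-11))/(641/24) = 696/641.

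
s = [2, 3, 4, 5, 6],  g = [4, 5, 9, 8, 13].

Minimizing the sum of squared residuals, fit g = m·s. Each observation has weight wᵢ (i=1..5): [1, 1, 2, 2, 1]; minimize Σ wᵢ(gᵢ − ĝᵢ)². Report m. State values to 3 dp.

m = 1.931

MᵀWM·[m]ᵀ = MᵀWg reads: 131·m = 253.
m = 253/131 = 1.9313.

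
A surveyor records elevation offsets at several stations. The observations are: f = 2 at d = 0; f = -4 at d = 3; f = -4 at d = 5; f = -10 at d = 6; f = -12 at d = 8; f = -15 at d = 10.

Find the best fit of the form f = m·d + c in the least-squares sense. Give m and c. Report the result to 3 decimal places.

m = -1.716, c = 1.984

Entries of MᵀM: Σd·d = 234, Σd = 32, Σ1 = 6.
Moment sums: Σd·f = -338, Σf = -43.
Normal equations: [[234, 32]; [32, 6]]·[m, c]ᵀ = [-338, -43]ᵀ.
det = 234·6 − 32² = 380.
m = ((-338)·6 − 32·(-43))/380 = -163/95; c = (234·(-43) − 32·(-338))/380 = 377/190.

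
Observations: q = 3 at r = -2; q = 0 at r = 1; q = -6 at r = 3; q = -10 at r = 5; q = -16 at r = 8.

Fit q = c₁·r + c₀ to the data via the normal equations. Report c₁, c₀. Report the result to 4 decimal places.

Forming MᵀM = [[103, 15]; [15, 5]] and Mᵀq = [-202, -29]ᵀ gives MᵀM·[c₁, c₀]ᵀ = Mᵀq.
Eliminating c₀: 5·(row 1) − 15·(row 2) gives 290·c₁ = 5·(-202) − 15·(-29) = -575, so c₁ = -115/58.
Then c₀ = ((-29) − 15·(-115/58))/5 = 43/290.

c₁ = -1.9828, c₀ = 0.1483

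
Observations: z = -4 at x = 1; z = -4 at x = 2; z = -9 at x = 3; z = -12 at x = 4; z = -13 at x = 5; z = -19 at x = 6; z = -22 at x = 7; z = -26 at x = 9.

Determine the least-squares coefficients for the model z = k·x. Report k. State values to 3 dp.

Normal-equation sums: Σx·x = 221.
For Aᵀz: Σx·z = -654.
k = (-654)/221 = -2.95928.

k = -2.959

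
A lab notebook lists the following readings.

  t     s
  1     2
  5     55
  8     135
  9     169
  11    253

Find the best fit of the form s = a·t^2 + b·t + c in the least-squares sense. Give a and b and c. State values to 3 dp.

AᵀA·[a, b, c]ᵀ = Aᵀs reads: 25924·a + 2698·b + 292·c = 54319;  2698·a + 292·b + 34·c = 5661;  292·a + 34·b + 5·c = 614.
Row-reducing yields a = 159923/79638, b = 5563/6126, c = -8621/13273.

a = 2.008, b = 0.908, c = -0.650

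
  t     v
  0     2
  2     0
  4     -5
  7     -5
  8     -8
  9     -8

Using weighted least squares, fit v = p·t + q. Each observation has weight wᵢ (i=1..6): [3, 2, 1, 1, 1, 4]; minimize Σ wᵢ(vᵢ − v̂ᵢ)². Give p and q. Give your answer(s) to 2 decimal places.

Setting ∂/∂p … = 0 gives: 461·p + 59·q = -407;  59·p + 12·q = -44.
Δ = 461·12 − 59² = 2051.
p = ((-407)·12 − 59·(-44))/2051 = -2288/2051; q = (461·(-44) − 59·(-407))/2051 = 3729/2051.

p = -1.12, q = 1.82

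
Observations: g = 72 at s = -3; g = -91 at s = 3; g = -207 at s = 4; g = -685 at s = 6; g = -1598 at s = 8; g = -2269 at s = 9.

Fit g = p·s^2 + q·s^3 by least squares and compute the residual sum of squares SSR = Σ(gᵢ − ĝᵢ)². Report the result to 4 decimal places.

SSR = 7.9401

With design matrix M, MᵀM = [[12371, 100617]; [100617, 845795]] and Mᵀg = [-314204, -2637886]ᵀ.
Δ = 12371·845795 − 100617² = 339549256.
p = ((-314204)·845795 − 100617·(-2637886))/339549256 = -167998259/169774628; q = (12371·(-2637886) − 100617·(-314204))/339549256 = -509511919/169774628.
Residuals: -10532133/84887314, -45171251/42443657, 38346741/42443657, -48277088/42443657, 80533890/42443657, -88291501/84887314; SSR = 674017221/84887314.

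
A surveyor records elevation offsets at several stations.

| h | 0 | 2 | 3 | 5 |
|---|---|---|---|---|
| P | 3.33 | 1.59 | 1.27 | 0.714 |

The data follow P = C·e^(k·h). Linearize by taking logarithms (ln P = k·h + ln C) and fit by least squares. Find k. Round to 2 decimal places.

k = -0.30

Taking logs, ln P = k·h + ln C, so regress ln P on h.
Σh = 10.0000, Σ(h)² = 38.0000, Σln P = 1.5689, Σh·ln P = -0.0398.
Equations: 38.0000·k + 10.0000·ln C = -0.0398;  10.0000·k + 4·ln C = 1.5689.
Δ = 38.0000·4 − (10.0000)² = 52.0000; k = (-0.0398·4 − 10.0000·1.5689)/52.0000 = -0.30477, ln C = (38.0000·1.5689 − 10.0000·-0.0398)/52.0000 = 1.15413.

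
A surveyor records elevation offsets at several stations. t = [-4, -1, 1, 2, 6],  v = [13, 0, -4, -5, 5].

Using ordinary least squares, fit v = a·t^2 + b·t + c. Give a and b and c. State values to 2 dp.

Entries of AᵀA: Σt^2·t^2 = 1570, Σt^2·t = 160, Σt^2 = 58, Σt·t = 58, Σt = 4, Σ1 = 5.
Right-hand side: Σt^2·v = 364, Σt·v = -36, Σv = 9.
AᵀA·[a, b, c]ᵀ = Aᵀv becomes [[1570, 160, 58]; [160, 58, 4]; [58, 4, 5]]·[a, b, c]ᵀ = [364, -36, 9]ᵀ.
Inverting the 3×3 Gram matrix, [a, b, c]ᵀ = [23917/45327, -85312/45327, -42533/15109]ᵀ.

a = 0.53, b = -1.88, c = -2.82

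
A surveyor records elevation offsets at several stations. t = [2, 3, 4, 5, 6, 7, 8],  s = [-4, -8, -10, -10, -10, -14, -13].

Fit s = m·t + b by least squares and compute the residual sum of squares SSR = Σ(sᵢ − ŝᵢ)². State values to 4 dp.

With design matrix X, XᵀX = [[203, 35]; [35, 7]] and Xᵀs = [-384, -69]ᵀ.
Determinant 203·7 − 35² = 196.
m = ((-384)·7 − 35·(-69))/196 = -39/28; b = (203·(-69) − 35·(-384))/196 = -81/28.
Residuals: 47/28, -13/14, -43/28, -1/7, 5/4, -19/14, 29/28; SSR = 295/28.

SSR = 10.5357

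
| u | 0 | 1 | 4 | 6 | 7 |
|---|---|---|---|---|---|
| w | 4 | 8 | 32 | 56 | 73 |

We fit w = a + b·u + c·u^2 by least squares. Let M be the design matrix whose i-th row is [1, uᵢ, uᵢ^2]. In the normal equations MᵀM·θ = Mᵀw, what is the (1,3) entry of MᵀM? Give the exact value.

Row 1 ↔ basis 1, column 3 ↔ basis u^2, so (MᵀM)_{1,3} = Σᵢ u^2 = (1)·(0) + (1)·(1) + (1)·(16) + (1)·(36) + (1)·(49) = 102.

102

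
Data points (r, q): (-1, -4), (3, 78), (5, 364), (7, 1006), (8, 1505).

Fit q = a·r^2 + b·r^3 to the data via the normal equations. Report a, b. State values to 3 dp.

a = -0.342, b = 2.982

The normal system AᵀA·[a, b]ᵀ = Aᵀq is [[7204, 52942]; [52942, 396148]]·[a, b]ᵀ = [155412, 1163228]ᵀ.
Determinant 7204·396148 − 52942² = 50994828.
a = (155412·396148 − 52942·1163228)/50994828 = -4365950/12748707; b = (7204·1163228 − 52942·155412)/50994828 = 38018102/12748707.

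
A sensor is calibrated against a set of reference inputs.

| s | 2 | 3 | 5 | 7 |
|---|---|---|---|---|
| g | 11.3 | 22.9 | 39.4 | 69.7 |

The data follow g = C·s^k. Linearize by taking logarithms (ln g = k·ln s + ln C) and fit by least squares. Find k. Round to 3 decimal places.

With ln gᵢ as the transformed response and ln sᵢ as the regressor:
Σln s = 5.3471, Σ(ln s)² = 8.0643, Σln g = 13.4739, Σln s·ln g = 19.2922.
Equations: 8.0643·k + 5.3471·ln C = 19.2922;  5.3471·k + 4·ln C = 13.4739.
Δ = 8.0643·4 − (5.3471)² = 3.6655; k = (19.2922·4 − 5.3471·13.4739)/3.6655 = 1.39745, ln C = (8.0643·13.4739 − 5.3471·19.2922)/3.6655 = 1.50040.

k = 1.397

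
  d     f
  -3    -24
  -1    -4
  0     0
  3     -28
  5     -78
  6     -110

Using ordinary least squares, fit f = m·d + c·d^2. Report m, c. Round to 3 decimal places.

m = -0.685, c = -2.951

Sums needed: Σd·d = 80, Σd·d^2 = 340, Σd^2·d^2 = 2084.
Moment sums: Σd·f = -1058, Σd^2·f = -6382.
So AᵀA·[m, c]ᵀ = Aᵀf: [[80, 340]; [340, 2084]]·[m, c]ᵀ = [-1058, -6382]ᵀ.
Determinant 80·2084 − 340² = 51120.
m = ((-1058)·2084 − 340·(-6382))/51120 = -243/355; c = (80·(-6382) − 340·(-1058))/51120 = -419/142.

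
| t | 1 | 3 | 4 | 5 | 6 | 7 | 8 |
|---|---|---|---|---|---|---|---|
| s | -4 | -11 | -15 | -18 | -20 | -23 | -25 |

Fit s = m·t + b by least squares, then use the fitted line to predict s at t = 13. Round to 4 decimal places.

ŝ = -41.0000

The normal equations are: 200·m + 34·b = -668;  34·m + 7·b = -116.
Determinant 200·7 − 34² = 244.
m = ((-668)·7 − 34·(-116))/244 = -3; b = (200·(-116) − 34·(-668))/244 = -2.
At t = 13: ŝ = (-3)·(13) + (-2)·(1) = -41.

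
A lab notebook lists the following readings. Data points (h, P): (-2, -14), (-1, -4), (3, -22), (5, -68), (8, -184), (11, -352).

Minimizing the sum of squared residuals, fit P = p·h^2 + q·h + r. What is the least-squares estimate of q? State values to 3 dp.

AᵀA·[p, q, r]ᵀ = AᵀP reads: 19460·p + 1986·q + 224·r = -56326;  1986·p + 224·q + 24·r = -5718;  224·p + 24·q + 6·r = -644.
(Σh^2·h^2 = 19460, Σh^2·h = 1986, Σh^2 = 224, Σh·h = 224, Σh = 24, Σ1 = 6, Σh^2·P = -56326, Σh·P = -5718, ΣP = -644.)
Row-reducing yields p = -530615/174269, q = 240759/174269, r = 141718/174269.

q = 1.382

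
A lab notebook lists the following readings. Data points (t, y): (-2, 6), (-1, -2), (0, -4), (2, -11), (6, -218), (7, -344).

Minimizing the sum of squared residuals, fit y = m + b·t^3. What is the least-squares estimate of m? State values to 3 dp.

Sums needed: Σ1 = 6, Σt^3 = 558, Σt^3·t^3 = 164434.
Moment sums: Σy = -573, Σt^3·y = -165214.
Δ = 6·164434 − 558² = 675240.
m = ((-573)·164434 − 558·(-165214))/675240 = -67709/22508; b = (6·(-165214) − 558·(-573))/675240 = -22385/22508.

m = -3.008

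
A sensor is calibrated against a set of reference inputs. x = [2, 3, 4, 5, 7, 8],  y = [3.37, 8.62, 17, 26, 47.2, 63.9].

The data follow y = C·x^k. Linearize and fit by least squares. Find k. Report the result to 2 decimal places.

k = 2.10

Linearized form: ln y = k·ln x + ln C. From the 6 transformed points,
Over the data: Σln x = 8.8128, Σ(ln x)² = 14.3101, Σln y = 17.4720, Σln x·ln y = 28.5252.
Normal system: [[14.3101, 8.8128]; [8.8128, 6]]·[k, ln C]ᵀ = [28.5252, 17.4720]ᵀ.
Slope k = (n·Σln x·ln y − Σln x·Σln y)/(n·Σ(ln x)² − (Σln x)²) = (6·28.5252 − 8.8128·17.4720)/8.1947 = 2.09563; ln C = (Σln y − k·Σln x)/n = -0.16607.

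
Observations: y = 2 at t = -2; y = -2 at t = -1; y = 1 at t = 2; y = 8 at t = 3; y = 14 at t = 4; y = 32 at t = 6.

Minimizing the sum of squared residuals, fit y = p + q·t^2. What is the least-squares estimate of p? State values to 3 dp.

p = -2.047

MᵀM·[p, q]ᵀ = Mᵀy reads: 6·p + 70·q = 55;  70·p + 1666·q = 1458.
Δ = 6·1666 − 70² = 5096.
p = (55·1666 − 70·1458)/5096 = -745/364; q = (6·1458 − 70·55)/5096 = 2449/2548.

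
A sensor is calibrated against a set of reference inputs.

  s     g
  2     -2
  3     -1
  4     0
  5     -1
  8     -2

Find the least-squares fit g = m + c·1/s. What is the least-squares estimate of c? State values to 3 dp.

c = -1.131

Setting ∂/∂m … = 0 gives: 5·m + (169/120)·c = -6;  (169/120)·m + (6901/14400)·c = -107/60.
det = 5·(6901/14400) − (169/120)² = 743/1800.
m = ((-6)·(6901/14400) − (169/120)·(-107/60))/(743/1800) = -655/743; c = (5·(-107/60) − (169/120)·(-6))/(743/1800) = -840/743.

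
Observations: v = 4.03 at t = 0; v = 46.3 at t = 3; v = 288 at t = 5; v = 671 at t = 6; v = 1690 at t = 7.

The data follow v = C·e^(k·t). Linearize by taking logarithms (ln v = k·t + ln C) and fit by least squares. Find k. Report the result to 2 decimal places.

k = 0.86

Linearized form: ln v = k·t + ln C. From the 5 transformed points,
Σt = 21.0000, Σ(t)² = 119.0000, Σln v = 24.8331, Σt·ln v = 130.9002.
Equations: 119.0000·k + 21.0000·ln C = 130.9002;  21.0000·k + 5·ln C = 24.8331.
Δ = 119.0000·5 − (21.0000)² = 154.0000; k = (130.9002·5 − 21.0000·24.8331)/154.0000 = 0.86367, ln C = (119.0000·24.8331 − 21.0000·130.9002)/154.0000 = 1.33920.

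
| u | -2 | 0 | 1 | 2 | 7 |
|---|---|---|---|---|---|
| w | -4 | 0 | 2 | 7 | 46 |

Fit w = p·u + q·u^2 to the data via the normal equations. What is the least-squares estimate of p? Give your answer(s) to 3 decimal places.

p = 2.714

The normal equations are: 58·p + 344·q = 346;  344·p + 2434·q = 2268.
Determinant 58·2434 − 344² = 22836.
p = (346·2434 − 344·2268)/22836 = 15493/5709; q = (58·2268 − 344·346)/22836 = 3130/5709.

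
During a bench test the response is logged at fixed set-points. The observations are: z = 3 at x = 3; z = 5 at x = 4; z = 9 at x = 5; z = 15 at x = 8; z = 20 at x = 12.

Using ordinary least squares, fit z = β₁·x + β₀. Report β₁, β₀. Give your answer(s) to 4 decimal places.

β₁ = 1.9023, β₀ = -1.7744

The normal system AᵀA·[β₁, β₀]ᵀ = Aᵀz is [[258, 32]; [32, 5]]·[β₁, β₀]ᵀ = [434, 52]ᵀ.
Determinant 258·5 − 32² = 266.
β₁ = (434·5 − 32·52)/266 = 253/133; β₀ = (258·52 − 32·434)/266 = -236/133.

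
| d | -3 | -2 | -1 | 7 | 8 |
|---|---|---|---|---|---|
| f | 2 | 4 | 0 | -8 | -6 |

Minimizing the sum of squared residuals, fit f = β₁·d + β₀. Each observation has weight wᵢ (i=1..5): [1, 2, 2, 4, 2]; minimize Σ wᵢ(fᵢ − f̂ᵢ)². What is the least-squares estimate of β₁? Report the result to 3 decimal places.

β₁ = -1.009

With design matrix X, XᵀWX = [[343, 35]; [35, 11]] and XᵀWf = [-342, -34]ᵀ.
Eliminating β₀: 11·(row 1) − 35·(row 2) gives 2548·β₁ = 11·(-342) − 35·(-34) = -2572, so β₁ = -643/637.
Then β₀ = ((-34) − 35·(-643/637))/11 = 11/91.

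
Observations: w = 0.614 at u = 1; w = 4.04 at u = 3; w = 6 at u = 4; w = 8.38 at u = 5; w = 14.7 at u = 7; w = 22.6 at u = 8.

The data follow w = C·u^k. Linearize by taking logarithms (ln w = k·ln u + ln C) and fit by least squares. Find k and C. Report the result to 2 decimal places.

Taking logs, ln w = k·ln u + ln C, so regress ln w on ln u.
Σln u = 8.1197, Σ(ln u)² = 13.8297, Σln w = 10.6319, Σln u·ln w = 19.1532.
Equations: 13.8297·k + 8.1197·ln C = 19.1532;  8.1197·k + 6·ln C = 10.6319.
Solving (det = 17.0487): k = 1.67703, ln C = -0.49752, so C = exp(-0.49752) = 0.60804.

k = 1.68, C = 0.61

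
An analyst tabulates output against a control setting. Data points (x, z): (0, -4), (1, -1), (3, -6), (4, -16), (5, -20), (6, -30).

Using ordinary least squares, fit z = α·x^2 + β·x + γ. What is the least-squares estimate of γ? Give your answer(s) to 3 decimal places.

Sums needed: Σx^2·x^2 = 2259, Σx^2·x = 433, Σx^2 = 87, Σx·x = 87, Σx = 19, Σ1 = 6.
Right-hand side: Σx^2·z = -1891, Σx·z = -363, Σz = -77.
AᵀA·[α, β, γ]ᵀ = Aᵀz becomes [[2259, 433, 87]; [433, 87, 19]; [87, 19, 6]]·[α, β, γ]ᵀ = [-1891, -363, -77]ᵀ.
Solving the 3×3 system (Gaussian elimination) gives α = -863/840, β = 89/56, γ = -1247/420.

γ = -2.969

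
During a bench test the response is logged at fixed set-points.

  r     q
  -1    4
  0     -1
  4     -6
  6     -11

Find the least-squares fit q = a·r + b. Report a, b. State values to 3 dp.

Forming MᵀM = [[53, 9]; [9, 4]] and Mᵀq = [-94, -14]ᵀ gives MᵀM·[a, b]ᵀ = Mᵀq.
Eliminating b: 4·(row 1) − 9·(row 2) gives 131·a = 4·(-94) − 9·(-14) = -250, so a = -250/131.
Then b = ((-14) − 9·(-250/131))/4 = 104/131.

a = -1.908, b = 0.794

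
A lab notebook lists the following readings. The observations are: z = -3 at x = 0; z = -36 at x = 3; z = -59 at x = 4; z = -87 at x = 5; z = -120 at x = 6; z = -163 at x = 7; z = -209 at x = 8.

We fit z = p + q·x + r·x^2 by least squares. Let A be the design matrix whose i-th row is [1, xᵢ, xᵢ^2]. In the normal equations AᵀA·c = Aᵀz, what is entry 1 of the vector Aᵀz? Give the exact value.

Entry 1 ↔ basis 1, so (Aᵀz)_{1} = Σᵢ zᵢ = (1)·(-3) + (1)·(-36) + (1)·(-59) + (1)·(-87) + (1)·(-120) + (1)·(-163) + (1)·(-209) = -677.

-677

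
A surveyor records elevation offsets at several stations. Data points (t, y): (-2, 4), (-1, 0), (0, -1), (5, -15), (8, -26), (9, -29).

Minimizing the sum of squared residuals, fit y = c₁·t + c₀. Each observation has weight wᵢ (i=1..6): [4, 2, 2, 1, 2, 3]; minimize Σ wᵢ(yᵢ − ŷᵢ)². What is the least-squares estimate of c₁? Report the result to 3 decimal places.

Setting ∂/∂c₁ … = 0 gives: 414·c₁ + 38·c₀ = -1306;  38·c₁ + 14·c₀ = -140.
(Σwᵢ·t·t = 414, Σwᵢ·t = 38, Σwᵢ·1 = 14, Σwᵢ·t·y = -1306, Σwᵢ·y = -140.)
Determinant 414·14 − 38² = 4352.
c₁ = ((-1306)·14 − 38·(-140))/4352 = -3241/1088; c₀ = (414·(-140) − 38·(-1306))/4352 = -2083/1088.

c₁ = -2.979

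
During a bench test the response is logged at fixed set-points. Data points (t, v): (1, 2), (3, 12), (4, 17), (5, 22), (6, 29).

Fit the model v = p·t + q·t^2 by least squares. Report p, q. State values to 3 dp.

p = 2.809, q = 0.336

Entries of MᵀM: Σt·t = 87, Σt·t^2 = 433, Σt^2·t^2 = 2259.
Moment sums: Σt·v = 390, Σt^2·v = 1976.
Determinant 87·2259 − 433² = 9044.
p = (390·2259 − 433·1976)/9044 = 12701/4522; q = (87·1976 − 433·390)/9044 = 1521/4522.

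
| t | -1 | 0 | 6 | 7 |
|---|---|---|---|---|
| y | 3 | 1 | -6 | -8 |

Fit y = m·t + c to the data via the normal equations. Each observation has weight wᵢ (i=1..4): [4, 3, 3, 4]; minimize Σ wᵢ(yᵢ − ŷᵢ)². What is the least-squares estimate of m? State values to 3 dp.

m = -1.313

AᵀWA·[m, c]ᵀ = AᵀWy reads: 308·m + 42·c = -344;  42·m + 14·c = -35.
Determinant 308·14 − 42² = 2548.
m = ((-344)·14 − 42·(-35))/2548 = -239/182; c = (308·(-35) − 42·(-344))/2548 = 131/91.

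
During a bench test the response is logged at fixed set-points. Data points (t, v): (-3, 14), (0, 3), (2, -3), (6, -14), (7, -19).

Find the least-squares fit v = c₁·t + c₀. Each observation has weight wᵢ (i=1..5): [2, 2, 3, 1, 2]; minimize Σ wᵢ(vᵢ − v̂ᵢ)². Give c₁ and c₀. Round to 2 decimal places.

c₁ = -3.21, c₀ = 3.72

Setting ∂/∂c₁ … = 0 gives: 164·c₁ + 20·c₀ = -452;  20·c₁ + 10·c₀ = -27.
(Σwᵢ·t·t = 164, Σwᵢ·t = 20, Σwᵢ·1 = 10, Σwᵢ·t·v = -452, Σwᵢ·v = -27.)
det = 164·10 − 20² = 1240.
c₁ = ((-452)·10 − 20·(-27))/1240 = -199/62; c₀ = (164·(-27) − 20·(-452))/1240 = 1153/310.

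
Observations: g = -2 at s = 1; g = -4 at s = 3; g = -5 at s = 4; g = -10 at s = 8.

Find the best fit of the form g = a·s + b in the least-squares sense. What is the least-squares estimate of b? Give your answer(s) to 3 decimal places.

The normal system AᵀA·[a, b]ᵀ = Aᵀg is [[90, 16]; [16, 4]]·[a, b]ᵀ = [-114, -21]ᵀ.
Eliminating b: 4·(row 1) − 16·(row 2) gives 104·a = 4·(-114) − 16·(-21) = -120, so a = -15/13.
Then b = ((-21) − 16·(-15/13))/4 = -33/52.

b = -0.635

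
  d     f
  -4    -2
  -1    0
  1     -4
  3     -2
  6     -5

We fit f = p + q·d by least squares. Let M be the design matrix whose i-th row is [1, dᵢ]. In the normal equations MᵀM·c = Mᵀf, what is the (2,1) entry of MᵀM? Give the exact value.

5

Row 2 ↔ basis d, column 1 ↔ basis 1, so (MᵀM)_{2,1} = Σᵢ d = (-4)·(1) + (-1)·(1) + (1)·(1) + (3)·(1) + (6)·(1) = 5.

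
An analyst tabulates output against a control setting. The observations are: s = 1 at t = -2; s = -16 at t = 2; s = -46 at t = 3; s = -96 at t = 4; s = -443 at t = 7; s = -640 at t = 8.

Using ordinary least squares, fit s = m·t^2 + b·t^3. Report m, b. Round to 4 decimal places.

Entries of AᵀA: Σt^2·t^2 = 6866, Σt^2·t^3 = 50842, Σt^3·t^3 = 384746.
Moment sums: Σt^2·s = -64677, Σt^3·s = -487151.
Normal equations: [[6866, 50842]; [50842, 384746]]·[m, b]ᵀ = [-64677, -487151]ᵀ.
Eliminating b: 384746·(row 1) − 50842·(row 2) gives 56757072·m = 384746·(-64677) − 50842·(-487151) = -116485900, so m = -29121475/14189268.
Then b = ((-487151) − 50842·(-29121475/14189268))/384746 = -14117683/14189268.

m = -2.0524, b = -0.9950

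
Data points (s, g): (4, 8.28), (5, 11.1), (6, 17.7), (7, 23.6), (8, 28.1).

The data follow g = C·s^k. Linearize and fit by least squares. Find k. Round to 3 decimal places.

k = 1.856

Let Y = ln g. Fitting Y = k·ln s + ln C by least squares:
XᵀX = [[15.8331, 8.8128]; [8.8128, 5]], rhs = [25.0410, 13.8914]ᵀ  (here Σln s = 8.8128, Σ(ln s)² = 15.8331, Σln g = 13.8914, Σln s·ln g = 25.0410).
Solving (det = 1.4995): k = 1.85565, ln C = -0.49244.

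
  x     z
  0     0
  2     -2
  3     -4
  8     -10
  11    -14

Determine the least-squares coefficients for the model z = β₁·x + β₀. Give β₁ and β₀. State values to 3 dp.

The normal equations are: 198·β₁ + 24·β₀ = -250;  24·β₁ + 5·β₀ = -30.
(Σx·x = 198, Σx = 24, Σ1 = 5, Σx·z = -250, Σz = -30.)
Determinant 198·5 − 24² = 414.
β₁ = ((-250)·5 − 24·(-30))/414 = -265/207; β₀ = (198·(-30) − 24·(-250))/414 = 10/69.

β₁ = -1.280, β₀ = 0.145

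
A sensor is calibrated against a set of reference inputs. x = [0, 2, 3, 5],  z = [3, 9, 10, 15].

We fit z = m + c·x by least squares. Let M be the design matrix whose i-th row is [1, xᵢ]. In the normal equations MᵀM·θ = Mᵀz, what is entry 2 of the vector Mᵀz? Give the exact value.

123

Entry 2 ↔ basis x, so (Mᵀz)_{2} = Σᵢ (x)·zᵢ = (0)·(3) + (2)·(9) + (3)·(10) + (5)·(15) = 123.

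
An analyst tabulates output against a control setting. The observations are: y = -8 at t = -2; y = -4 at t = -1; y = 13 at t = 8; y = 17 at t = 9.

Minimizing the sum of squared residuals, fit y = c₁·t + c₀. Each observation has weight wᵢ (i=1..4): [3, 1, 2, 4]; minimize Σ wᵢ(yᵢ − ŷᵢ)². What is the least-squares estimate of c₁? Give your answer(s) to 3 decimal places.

c₁ = 2.190

AᵀWA·[c₁, c₀]ᵀ = AᵀWy reads: 465·c₁ + 45·c₀ = 872;  45·c₁ + 10·c₀ = 66.
det = 465·10 − 45² = 2625.
c₁ = (872·10 − 45·66)/2625 = 46/21; c₀ = (465·66 − 45·872)/2625 = -114/35.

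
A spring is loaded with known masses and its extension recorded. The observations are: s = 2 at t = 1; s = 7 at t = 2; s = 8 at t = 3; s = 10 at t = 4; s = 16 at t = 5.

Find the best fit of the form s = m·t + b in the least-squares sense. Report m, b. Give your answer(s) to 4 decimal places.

Compute the Gram sums: Σt·t = 55, Σt = 15, Σ1 = 5.
Moment sums: Σt·s = 160, Σs = 43.
det = 55·5 − 15² = 50.
m = (160·5 − 15·43)/50 = 31/10; b = (55·43 − 15·160)/50 = -7/10.

m = 3.1000, b = -0.7000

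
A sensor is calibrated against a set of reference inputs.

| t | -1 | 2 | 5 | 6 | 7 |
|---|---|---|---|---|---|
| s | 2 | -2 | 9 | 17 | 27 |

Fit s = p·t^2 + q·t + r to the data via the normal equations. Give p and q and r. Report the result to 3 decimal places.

Setting ∂/∂p … = 0 gives: 4339·p + 691·q + 115·r = 2154;  691·p + 115·q + 19·r = 330;  115·p + 19·q + 5·r = 53.
Inverting the 3×3 Gram matrix, [p, q, r]ᵀ = [383/416, -1023/416, -16/13]ᵀ.

p = 0.921, q = -2.459, r = -1.231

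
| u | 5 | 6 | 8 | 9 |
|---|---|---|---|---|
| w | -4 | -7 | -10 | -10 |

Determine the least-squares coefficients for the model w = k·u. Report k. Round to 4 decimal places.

k = -1.1262

Entries of XᵀX: Σu·u = 206.
Right-hand side: Σu·w = -232.
k = (-232)/206 = -1.12621.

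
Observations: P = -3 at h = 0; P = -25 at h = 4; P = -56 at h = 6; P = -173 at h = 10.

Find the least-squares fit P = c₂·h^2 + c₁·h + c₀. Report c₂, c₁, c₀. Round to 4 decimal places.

c₂ = -1.9792, c₁ = 2.8494, c₀ = -3.2885

Entries of XᵀX: Σh^2·h^2 = 11552, Σh^2·h = 1280, Σh^2 = 152, Σh·h = 152, Σh = 20, Σ1 = 4.
Moment sums: Σh^2·P = -19716, Σh·P = -2166, ΣP = -257.
So XᵀX·[c₂, c₁, c₀]ᵀ = XᵀP: [[11552, 1280, 152]; [1280, 152, 20]; [152, 20, 4]]·[c₂, c₁, c₀]ᵀ = [-19716, -2166, -257]ᵀ.
Solving the 3×3 system (Gaussian elimination) gives c₂ = -95/48, c₁ = 889/312, c₀ = -171/52.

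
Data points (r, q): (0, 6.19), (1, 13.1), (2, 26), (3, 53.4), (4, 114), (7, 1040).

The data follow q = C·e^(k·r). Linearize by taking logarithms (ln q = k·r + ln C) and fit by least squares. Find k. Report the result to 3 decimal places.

k = 0.731

With ln qᵢ as the transformed response and rᵢ as the regressor:
Σr = 17.0000, Σ(r)² = 79.0000, Σln q = 23.3146, Σr·ln q = 88.5959.
Equations: 79.0000·k + 17.0000·ln C = 88.5959;  17.0000·k + 6·ln C = 23.3146.
Slope k = (n·Σr·ln q − Σr·Σln q)/(n·Σ(r)² − (Σr)²) = (6·88.5959 − 17.0000·23.3146)/185.0000 = 0.73095; ln C = (Σln q − k·Σr)/n = 1.81474.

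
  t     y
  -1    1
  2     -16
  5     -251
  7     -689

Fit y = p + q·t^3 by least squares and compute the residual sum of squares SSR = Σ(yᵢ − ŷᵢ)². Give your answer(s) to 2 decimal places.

SSR = 0.68

The normal system AᵀA·[p, q]ᵀ = Aᵀy is [[4, 475]; [475, 133339]]·[p, q]ᵀ = [-955, -267831]ᵀ.
Eliminating q: 133339·(row 1) − 475·(row 2) gives 307731·p = 133339·(-955) − 475·(-267831) = -119020, so p = -119020/307731.
Then q = ((-267831) − 475·(-119020/307731))/133339 = -617699/307731.
Residuals: -190948/307731, 136916/307731, 90914/307731, -12294/102577; SSR = 210680/307731.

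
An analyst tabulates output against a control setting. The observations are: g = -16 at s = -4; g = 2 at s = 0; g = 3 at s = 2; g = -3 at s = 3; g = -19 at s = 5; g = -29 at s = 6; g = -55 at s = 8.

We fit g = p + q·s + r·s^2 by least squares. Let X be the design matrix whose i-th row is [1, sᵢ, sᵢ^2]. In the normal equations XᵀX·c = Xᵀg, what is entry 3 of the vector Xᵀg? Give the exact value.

Entry 3 ↔ basis s^2, so (Xᵀg)_{3} = Σᵢ (s^2)·gᵢ = (16)·(-16) + (0)·(2) + (4)·(3) + (9)·(-3) + (25)·(-19) + (36)·(-29) + (64)·(-55) = -5310.

-5310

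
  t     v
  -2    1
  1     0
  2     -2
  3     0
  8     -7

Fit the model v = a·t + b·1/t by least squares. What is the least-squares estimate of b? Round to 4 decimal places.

b = 1.0633

From the data, Σt·t = 82, Σt·1/t = 5, Σ1/t·1/t = 937/576.
Right-hand side: Σt·v = -62, Σ1/t·v = -19/8.
AᵀA·[a, b]ᵀ = Aᵀv becomes [[82, 5]; [5, 937/576]]·[a, b]ᵀ = [-62, -19/8]ᵀ.
Determinant 82·(937/576) − 5² = 31217/288.
a = ((-62)·(937/576) − 5·(-19/8))/(31217/288) = -25627/31217; b = (82·(-19/8) − 5·(-62))/(31217/288) = 33192/31217.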